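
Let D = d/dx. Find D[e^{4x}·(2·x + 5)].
\left(8 x + 22\right) e^{4 x}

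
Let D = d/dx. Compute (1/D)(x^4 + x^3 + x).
\frac{x^{5}}{5} + \frac{x^{4}}{4} + \frac{x^{2}}{2}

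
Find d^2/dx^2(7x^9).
504 x^{7}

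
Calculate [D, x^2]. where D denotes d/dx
2 x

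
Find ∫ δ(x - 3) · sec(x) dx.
\sec{\left(3 \right)}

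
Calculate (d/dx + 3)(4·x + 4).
12 x + 16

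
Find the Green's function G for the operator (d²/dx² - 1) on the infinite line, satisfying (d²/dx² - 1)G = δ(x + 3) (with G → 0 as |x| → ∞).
-\frac{e^{-|x + 3|}}{2}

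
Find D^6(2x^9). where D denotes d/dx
120960 x^{3}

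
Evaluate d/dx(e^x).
e^{x}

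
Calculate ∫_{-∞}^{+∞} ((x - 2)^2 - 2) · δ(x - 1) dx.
-1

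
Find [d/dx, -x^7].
- 7 x^{6}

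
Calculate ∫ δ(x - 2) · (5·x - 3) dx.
7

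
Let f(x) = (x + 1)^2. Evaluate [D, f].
2 x + 2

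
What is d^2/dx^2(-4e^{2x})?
- 16 e^{2 x}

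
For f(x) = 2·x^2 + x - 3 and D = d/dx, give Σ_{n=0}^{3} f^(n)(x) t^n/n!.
2 t^{2} + t \left(4 x + 1\right) + 2 x^{2} + x - 3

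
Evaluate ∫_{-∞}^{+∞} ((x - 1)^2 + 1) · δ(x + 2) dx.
10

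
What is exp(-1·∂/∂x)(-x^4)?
- x^{4} + 4 x^{3} - 6 x^{2} + 4 x - 1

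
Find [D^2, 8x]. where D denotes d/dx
16D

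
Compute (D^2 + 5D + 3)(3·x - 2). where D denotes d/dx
9 x + 9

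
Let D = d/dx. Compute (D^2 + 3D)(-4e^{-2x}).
8 e^{- 2 x}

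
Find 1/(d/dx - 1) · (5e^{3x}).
\frac{5 e^{3 x}}{2}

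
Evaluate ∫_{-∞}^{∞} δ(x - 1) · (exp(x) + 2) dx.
2 + e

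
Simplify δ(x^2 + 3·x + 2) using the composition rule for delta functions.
\frac{\delta(x + 1) + \delta(x + 2)}{1}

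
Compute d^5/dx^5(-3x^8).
- 20160 x^{3}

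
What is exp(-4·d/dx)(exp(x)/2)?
\frac{e^{x - 4}}{2}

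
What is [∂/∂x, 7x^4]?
28 x^{3}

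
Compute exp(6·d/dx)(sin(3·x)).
\sin{\left(3 x + 18 \right)}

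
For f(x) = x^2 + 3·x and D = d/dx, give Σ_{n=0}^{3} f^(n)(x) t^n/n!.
t^{2} + t \left(2 x + 3\right) + x^{2} + 3 x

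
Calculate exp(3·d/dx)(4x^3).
4 x^{3} + 36 x^{2} + 108 x + 108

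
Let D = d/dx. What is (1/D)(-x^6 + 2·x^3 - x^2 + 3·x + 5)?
- \frac{x^{7}}{7} + \frac{x^{4}}{2} - \frac{x^{3}}{3} + \frac{3 x^{2}}{2} + 5 x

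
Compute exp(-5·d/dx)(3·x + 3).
3 x - 12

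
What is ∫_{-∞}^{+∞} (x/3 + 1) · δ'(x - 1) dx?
- \frac{1}{3}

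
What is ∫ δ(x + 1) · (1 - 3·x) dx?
4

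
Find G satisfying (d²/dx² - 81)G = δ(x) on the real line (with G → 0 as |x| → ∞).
-\frac{e^{-9|x|}}{18}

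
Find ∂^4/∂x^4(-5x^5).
- 600 x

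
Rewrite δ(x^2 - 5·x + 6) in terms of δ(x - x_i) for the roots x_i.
\frac{\delta(x - 3) + \delta(x - 2)}{1}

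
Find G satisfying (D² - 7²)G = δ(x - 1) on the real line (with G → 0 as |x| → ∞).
-\frac{e^{-7|x - 1|}}{14}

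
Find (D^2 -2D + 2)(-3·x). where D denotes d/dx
6 - 6 x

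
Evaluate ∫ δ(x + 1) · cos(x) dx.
\cos{\left(1 \right)}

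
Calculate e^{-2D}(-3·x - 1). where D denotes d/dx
5 - 3 x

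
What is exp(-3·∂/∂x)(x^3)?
x^{3} - 9 x^{2} + 27 x - 27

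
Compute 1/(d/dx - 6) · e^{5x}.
- e^{5 x}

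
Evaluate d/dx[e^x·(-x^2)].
x \left(- x - 2\right) e^{x}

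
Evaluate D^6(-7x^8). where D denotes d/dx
- 141120 x^{2}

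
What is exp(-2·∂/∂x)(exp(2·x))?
e^{2 x - 4}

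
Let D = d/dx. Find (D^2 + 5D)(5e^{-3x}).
- 30 e^{- 3 x}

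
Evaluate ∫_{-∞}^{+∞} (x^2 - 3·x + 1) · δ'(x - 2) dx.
-1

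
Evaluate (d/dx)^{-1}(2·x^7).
\frac{x^{8}}{4}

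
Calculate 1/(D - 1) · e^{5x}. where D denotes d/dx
\frac{e^{5 x}}{4}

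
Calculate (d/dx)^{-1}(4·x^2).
\frac{4 x^{3}}{3}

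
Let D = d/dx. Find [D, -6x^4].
- 24 x^{3}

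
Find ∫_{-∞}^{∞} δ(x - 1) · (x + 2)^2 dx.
9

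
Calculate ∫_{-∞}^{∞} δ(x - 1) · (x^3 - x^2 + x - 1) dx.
0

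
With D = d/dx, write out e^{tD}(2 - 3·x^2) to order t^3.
- 3 t^{2} - 6 t x - 3 x^{2} + 2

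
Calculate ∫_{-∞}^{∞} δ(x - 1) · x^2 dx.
1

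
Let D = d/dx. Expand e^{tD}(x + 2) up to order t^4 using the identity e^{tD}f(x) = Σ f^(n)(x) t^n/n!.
t + x + 2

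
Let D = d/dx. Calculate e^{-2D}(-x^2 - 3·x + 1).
- x^{2} + x + 3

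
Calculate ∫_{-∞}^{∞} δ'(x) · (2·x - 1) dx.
-2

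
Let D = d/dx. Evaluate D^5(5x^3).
0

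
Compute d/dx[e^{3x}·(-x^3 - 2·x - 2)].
\left(- 3 x^{3} - 3 x^{2} - 6 x - 8\right) e^{3 x}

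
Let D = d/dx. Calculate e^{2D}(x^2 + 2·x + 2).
x^{2} + 6 x + 10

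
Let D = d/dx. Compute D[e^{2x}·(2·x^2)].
4 x \left(x + 1\right) e^{2 x}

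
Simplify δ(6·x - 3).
\frac{\delta(x - 1/2)}{6}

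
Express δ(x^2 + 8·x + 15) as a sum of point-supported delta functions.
\frac{\delta(x + 5) + \delta(x + 3)}{2}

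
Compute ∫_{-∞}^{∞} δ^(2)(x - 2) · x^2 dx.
2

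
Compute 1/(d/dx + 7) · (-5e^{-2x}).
- e^{- 2 x}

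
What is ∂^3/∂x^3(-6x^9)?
- 3024 x^{6}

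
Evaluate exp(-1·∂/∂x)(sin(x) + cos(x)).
\sqrt{2} \cos{\left(- x + \frac{\pi}{4} + 1 \right)}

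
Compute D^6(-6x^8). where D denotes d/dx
- 120960 x^{2}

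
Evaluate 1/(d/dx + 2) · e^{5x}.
\frac{e^{5 x}}{7}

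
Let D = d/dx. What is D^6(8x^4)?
0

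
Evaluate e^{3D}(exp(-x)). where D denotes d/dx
e^{- x - 3}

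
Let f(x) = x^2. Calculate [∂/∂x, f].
2 x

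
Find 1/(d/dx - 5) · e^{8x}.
\frac{e^{8 x}}{3}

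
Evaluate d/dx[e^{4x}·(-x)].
\left(- 4 x - 1\right) e^{4 x}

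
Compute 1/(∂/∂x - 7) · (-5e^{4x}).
\frac{5 e^{4 x}}{3}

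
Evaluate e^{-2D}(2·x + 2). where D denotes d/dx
2 x - 2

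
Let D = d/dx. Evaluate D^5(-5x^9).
- 75600 x^{4}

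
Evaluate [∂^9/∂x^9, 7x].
63\frac{d^{8}}{dx^{8}}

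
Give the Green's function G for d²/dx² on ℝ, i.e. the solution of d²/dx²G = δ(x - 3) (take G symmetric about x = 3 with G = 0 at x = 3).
\frac{|x - 3|}{2}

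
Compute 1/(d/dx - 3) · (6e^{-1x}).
- \frac{3 e^{- x}}{2}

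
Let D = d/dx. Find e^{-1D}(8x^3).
8 x^{3} - 24 x^{2} + 24 x - 8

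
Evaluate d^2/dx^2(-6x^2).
-12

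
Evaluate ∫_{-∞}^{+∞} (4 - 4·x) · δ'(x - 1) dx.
4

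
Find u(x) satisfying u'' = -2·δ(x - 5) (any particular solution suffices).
-|x - 5|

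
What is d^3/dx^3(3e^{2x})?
24 e^{2 x}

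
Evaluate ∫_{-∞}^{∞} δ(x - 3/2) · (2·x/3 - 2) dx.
-1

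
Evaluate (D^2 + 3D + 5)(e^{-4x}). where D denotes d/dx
9 e^{- 4 x}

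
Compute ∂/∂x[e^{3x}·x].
\left(3 x + 1\right) e^{3 x}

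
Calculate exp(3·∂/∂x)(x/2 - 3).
\frac{x}{2} - \frac{3}{2}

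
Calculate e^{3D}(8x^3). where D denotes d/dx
8 x^{3} + 72 x^{2} + 216 x + 216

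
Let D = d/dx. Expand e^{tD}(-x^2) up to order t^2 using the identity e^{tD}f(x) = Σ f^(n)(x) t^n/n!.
- t^{2} - 2 t x - x^{2}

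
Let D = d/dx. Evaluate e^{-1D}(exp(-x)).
e^{1 - x}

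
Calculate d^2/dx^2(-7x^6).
- 210 x^{4}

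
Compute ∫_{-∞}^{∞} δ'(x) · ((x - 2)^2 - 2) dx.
4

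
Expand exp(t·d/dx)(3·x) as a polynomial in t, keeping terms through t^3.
3 t + 3 x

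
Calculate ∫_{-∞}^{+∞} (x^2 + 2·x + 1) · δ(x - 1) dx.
4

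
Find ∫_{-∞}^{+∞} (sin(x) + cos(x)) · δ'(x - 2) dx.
- \cos{\left(2 \right)} + \sin{\left(2 \right)}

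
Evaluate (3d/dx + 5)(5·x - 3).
25 x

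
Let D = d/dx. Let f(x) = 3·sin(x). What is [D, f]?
3 \cos{\left(x \right)}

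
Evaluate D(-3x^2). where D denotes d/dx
- 6 x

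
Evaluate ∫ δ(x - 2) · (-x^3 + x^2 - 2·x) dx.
-8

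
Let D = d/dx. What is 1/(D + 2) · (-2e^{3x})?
- \frac{2 e^{3 x}}{5}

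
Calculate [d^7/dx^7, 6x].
42\frac{d^{6}}{dx^{6}}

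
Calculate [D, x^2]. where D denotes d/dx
2 x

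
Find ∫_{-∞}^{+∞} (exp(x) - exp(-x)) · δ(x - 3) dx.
2 \sinh{\left(3 \right)}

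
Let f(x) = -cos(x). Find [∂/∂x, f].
\sin{\left(x \right)}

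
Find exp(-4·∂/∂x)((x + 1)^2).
x^{2} - 6 x + 9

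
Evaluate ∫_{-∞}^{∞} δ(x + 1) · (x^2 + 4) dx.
5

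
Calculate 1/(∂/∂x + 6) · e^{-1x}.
\frac{e^{- x}}{5}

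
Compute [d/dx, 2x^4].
8 x^{3}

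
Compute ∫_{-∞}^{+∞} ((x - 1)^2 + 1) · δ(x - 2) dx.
2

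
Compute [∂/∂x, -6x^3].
- 18 x^{2}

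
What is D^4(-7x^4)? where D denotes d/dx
-168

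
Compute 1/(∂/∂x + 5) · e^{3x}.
\frac{e^{3 x}}{8}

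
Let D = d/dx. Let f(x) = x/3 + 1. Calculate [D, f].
\frac{1}{3}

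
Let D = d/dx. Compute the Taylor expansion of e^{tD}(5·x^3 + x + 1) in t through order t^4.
5 t^{3} + 15 t^{2} x + t \left(15 x^{2} + 1\right) + 5 x^{3} + x + 1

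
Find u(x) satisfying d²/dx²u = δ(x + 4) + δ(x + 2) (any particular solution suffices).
\frac{|x + 4|}{2} + \frac{|x + 2|}{2}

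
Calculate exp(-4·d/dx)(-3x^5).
- 3 x^{5} + 60 x^{4} - 480 x^{3} + 1920 x^{2} - 3840 x + 3072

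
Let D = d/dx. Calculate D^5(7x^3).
0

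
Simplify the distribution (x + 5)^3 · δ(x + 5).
0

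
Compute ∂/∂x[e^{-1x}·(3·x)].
3 \left(1 - x\right) e^{- x}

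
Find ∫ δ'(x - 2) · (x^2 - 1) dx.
-4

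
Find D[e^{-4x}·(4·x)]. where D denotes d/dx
4 \left(1 - 4 x\right) e^{- 4 x}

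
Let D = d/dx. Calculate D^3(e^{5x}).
125 e^{5 x}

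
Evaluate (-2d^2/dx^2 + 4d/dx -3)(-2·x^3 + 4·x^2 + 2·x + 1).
6 x^{3} - 36 x^{2} + 50 x - 11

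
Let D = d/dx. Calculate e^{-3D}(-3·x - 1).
8 - 3 x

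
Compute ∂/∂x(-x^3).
- 3 x^{2}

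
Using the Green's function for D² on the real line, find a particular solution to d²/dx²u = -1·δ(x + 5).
-\frac{|x + 5|}{2}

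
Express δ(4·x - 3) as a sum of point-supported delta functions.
\frac{\delta(x - 3/4)}{4}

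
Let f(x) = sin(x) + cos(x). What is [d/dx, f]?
- \sin{\left(x \right)} + \cos{\left(x \right)}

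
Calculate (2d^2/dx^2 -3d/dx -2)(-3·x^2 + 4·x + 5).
6 x^{2} + 10 x - 34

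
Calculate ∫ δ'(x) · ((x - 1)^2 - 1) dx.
2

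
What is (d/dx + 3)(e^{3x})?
6 e^{3 x}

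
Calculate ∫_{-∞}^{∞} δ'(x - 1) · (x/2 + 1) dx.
- \frac{1}{2}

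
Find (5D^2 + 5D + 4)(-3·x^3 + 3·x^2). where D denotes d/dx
- 12 x^{3} - 33 x^{2} - 60 x + 30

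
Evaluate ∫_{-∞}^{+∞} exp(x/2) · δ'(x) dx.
- \frac{1}{2}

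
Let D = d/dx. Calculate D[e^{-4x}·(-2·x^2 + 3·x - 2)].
\left(8 x^{2} - 16 x + 11\right) e^{- 4 x}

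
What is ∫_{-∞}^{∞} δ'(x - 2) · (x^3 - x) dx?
-11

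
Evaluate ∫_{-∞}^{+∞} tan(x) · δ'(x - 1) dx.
- \tan^{2}{\left(1 \right)} - 1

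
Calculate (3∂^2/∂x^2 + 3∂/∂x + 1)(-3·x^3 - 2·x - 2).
- 3 x^{3} - 27 x^{2} - 56 x - 8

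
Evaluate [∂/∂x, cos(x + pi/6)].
- \sin{\left(x + \frac{\pi}{6} \right)}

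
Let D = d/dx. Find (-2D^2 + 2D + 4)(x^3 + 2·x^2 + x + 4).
4 x^{3} + 14 x^{2} + 10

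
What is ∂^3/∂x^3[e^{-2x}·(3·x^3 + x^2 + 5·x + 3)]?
2 \left(- 12 x^{3} + 50 x^{2} - 62 x + 21\right) e^{- 2 x}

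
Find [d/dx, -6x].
-6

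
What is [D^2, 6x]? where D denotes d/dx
12D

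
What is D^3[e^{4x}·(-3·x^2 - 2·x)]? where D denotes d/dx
\left(- 192 x^{2} - 416 x - 168\right) e^{4 x}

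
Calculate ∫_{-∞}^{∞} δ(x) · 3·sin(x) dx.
0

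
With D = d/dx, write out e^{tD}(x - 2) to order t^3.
t + x - 2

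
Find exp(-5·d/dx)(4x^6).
4 x^{6} - 120 x^{5} + 1500 x^{4} - 10000 x^{3} + 37500 x^{2} - 75000 x + 62500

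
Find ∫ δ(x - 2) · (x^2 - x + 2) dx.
4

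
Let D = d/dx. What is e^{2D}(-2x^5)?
- 2 x^{5} - 20 x^{4} - 80 x^{3} - 160 x^{2} - 160 x - 64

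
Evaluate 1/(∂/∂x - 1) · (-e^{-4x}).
\frac{e^{- 4 x}}{5}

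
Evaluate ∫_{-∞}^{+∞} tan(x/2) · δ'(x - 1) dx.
- \frac{1}{2} - \frac{\tan^{2}{\left(\frac{1}{2} \right)}}{2}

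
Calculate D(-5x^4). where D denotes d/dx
- 20 x^{3}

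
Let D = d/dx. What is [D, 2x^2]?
4 x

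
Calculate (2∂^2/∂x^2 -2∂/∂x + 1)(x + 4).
x + 2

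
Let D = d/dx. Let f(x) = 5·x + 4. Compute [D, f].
5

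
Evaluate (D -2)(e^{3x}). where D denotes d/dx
e^{3 x}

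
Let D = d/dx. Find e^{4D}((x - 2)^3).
x^{3} + 6 x^{2} + 12 x + 8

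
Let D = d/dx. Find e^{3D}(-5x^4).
- 5 x^{4} - 60 x^{3} - 270 x^{2} - 540 x - 405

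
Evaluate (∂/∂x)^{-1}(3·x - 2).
\frac{3 x^{2}}{2} - 2 x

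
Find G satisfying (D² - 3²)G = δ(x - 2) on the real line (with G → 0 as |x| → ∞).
-\frac{e^{-3|x - 2|}}{6}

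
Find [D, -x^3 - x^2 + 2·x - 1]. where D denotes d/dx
- 3 x^{2} - 2 x + 2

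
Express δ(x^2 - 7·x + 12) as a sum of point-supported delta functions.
\frac{\delta(x - 3) + \delta(x - 4)}{1}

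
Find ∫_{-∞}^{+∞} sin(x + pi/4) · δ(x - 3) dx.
\sin{\left(\frac{\pi}{4} + 3 \right)}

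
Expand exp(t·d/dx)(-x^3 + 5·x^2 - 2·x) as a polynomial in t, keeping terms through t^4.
- t^{3} - t^{2} \left(3 x - 5\right) - t \left(3 x^{2} - 10 x + 2\right) - x^{3} + 5 x^{2} - 2 x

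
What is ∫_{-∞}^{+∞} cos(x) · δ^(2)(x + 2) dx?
- \cos{\left(2 \right)}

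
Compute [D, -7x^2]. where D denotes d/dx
- 14 x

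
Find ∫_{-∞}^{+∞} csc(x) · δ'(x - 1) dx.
\cot{\left(1 \right)} \csc{\left(1 \right)}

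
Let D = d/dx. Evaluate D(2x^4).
8 x^{3}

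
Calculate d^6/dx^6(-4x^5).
0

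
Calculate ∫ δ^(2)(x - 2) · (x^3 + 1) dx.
12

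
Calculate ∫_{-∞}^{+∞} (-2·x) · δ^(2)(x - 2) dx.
0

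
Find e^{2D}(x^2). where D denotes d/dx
x^{2} + 4 x + 4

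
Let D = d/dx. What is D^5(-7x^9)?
- 105840 x^{4}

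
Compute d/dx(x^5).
5 x^{4}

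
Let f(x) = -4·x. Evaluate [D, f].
-4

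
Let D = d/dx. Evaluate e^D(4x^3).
4 x^{3} + 12 x^{2} + 12 x + 4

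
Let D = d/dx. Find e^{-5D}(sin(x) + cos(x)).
\sqrt{2} \cos{\left(- x + \frac{\pi}{4} + 5 \right)}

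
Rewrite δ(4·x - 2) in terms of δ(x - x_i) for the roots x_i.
\frac{\delta(x - 1/2)}{4}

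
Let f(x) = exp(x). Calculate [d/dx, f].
e^{x}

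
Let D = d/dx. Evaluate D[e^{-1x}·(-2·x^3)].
2 x^{2} \left(x - 3\right) e^{- x}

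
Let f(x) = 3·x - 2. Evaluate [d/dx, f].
3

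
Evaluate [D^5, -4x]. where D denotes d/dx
-20D^{4}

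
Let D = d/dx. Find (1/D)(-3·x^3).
- \frac{3 x^{4}}{4}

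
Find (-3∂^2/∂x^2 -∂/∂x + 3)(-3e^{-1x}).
- 3 e^{- x}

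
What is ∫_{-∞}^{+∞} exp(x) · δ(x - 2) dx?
e^{2}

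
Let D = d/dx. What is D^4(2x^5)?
240 x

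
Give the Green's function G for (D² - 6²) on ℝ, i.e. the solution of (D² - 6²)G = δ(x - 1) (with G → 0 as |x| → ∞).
-\frac{e^{-6|x - 1|}}{12}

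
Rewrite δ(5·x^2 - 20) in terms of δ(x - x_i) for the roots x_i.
\frac{\delta(x - 2) + \delta(x + 2)}{20}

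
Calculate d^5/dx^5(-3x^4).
0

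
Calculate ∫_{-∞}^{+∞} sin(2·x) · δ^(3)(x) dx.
8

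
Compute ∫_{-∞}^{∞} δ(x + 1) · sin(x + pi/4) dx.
\cos{\left(\frac{\pi}{4} + 1 \right)}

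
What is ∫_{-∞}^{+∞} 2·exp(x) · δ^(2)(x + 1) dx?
\frac{2}{e}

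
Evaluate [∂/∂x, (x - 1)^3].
3 \left(x - 1\right)^{2}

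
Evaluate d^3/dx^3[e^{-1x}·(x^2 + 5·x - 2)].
\left(- x^{2} + x + 11\right) e^{- x}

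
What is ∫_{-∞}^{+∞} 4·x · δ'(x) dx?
-4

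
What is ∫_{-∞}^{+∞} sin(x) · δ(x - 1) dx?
\sin{\left(1 \right)}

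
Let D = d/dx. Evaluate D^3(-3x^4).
- 72 x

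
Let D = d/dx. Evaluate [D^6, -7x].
-42D^{5}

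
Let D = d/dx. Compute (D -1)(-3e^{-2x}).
9 e^{- 2 x}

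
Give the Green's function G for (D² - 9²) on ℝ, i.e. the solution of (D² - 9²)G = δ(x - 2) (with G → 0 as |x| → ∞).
-\frac{e^{-9|x - 2|}}{18}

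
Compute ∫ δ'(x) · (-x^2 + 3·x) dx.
-3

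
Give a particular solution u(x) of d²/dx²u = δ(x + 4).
\frac{|x + 4|}{2}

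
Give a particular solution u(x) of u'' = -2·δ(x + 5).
-|x + 5|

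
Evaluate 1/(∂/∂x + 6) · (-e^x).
- \frac{e^{x}}{7}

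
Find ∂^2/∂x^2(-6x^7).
- 252 x^{5}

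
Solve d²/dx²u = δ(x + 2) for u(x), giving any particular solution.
\frac{|x + 2|}{2}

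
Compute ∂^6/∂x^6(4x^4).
0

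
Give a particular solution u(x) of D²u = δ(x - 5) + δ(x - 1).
\frac{|x - 5|}{2} + \frac{|x - 1|}{2}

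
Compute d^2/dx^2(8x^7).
336 x^{5}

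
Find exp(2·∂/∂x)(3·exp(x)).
3 e^{x + 2}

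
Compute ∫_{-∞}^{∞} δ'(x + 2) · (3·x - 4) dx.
-3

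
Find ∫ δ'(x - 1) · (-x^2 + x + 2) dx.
1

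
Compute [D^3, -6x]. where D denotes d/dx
-18D^{2}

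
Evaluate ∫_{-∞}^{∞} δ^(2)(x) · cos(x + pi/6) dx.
- \frac{\sqrt{3}}{2}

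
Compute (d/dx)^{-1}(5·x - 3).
\frac{5 x^{2}}{2} - 3 x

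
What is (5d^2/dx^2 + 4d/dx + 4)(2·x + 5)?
8 x + 28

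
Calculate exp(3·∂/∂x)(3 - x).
- x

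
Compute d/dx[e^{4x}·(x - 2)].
\left(4 x - 7\right) e^{4 x}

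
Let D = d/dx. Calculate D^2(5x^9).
360 x^{7}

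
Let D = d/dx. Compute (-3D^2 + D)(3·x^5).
15 x^{3} \left(x - 12\right)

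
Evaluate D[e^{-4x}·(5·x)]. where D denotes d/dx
5 \left(1 - 4 x\right) e^{- 4 x}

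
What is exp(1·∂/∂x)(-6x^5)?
- 6 x^{5} - 30 x^{4} - 60 x^{3} - 60 x^{2} - 30 x - 6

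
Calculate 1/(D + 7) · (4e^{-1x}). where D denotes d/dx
\frac{2 e^{- x}}{3}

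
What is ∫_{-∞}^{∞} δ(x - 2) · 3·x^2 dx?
12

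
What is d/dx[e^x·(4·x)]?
4 \left(x + 1\right) e^{x}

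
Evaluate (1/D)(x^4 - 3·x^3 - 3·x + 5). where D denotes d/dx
\frac{x^{5}}{5} - \frac{3 x^{4}}{4} - \frac{3 x^{2}}{2} + 5 x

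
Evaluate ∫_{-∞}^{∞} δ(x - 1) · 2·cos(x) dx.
2 \cos{\left(1 \right)}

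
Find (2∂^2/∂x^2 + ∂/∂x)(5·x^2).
10 x + 20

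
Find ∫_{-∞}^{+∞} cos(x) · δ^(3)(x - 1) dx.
- \sin{\left(1 \right)}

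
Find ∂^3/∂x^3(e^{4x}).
64 e^{4 x}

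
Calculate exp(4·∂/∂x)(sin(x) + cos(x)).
\sqrt{2} \sin{\left(x + \frac{\pi}{4} + 4 \right)}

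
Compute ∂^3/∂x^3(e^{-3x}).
- 27 e^{- 3 x}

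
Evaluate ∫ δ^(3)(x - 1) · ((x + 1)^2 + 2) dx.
0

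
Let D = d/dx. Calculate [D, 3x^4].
12 x^{3}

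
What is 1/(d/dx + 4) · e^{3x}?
\frac{e^{3 x}}{7}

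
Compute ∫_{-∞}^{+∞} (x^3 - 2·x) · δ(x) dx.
0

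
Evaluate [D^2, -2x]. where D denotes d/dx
-4D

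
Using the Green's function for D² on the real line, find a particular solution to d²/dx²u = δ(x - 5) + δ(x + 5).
\frac{|x - 5|}{2} + \frac{|x + 5|}{2}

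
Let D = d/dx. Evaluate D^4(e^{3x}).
81 e^{3 x}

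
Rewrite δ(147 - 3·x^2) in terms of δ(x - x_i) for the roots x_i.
\frac{\delta(x - 7) + \delta(x + 7)}{42}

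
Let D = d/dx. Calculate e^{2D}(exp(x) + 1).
e^{x + 2} + 1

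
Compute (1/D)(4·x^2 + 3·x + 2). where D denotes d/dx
\frac{4 x^{3}}{3} + \frac{3 x^{2}}{2} + 2 x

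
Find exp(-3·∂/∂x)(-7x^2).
- 7 x^{2} + 42 x - 63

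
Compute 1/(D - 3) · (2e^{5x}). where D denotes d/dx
e^{5 x}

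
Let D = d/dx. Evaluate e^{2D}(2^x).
2^{x + 2}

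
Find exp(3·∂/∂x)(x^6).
x^{6} + 18 x^{5} + 135 x^{4} + 540 x^{3} + 1215 x^{2} + 1458 x + 729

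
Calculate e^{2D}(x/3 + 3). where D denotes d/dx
\frac{x}{3} + \frac{11}{3}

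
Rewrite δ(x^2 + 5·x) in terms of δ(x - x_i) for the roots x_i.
\frac{\delta(x + 5) + \delta(x)}{5}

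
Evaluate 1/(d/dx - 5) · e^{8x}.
\frac{e^{8 x}}{3}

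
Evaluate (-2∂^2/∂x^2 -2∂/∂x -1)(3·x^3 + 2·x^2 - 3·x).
- 3 x^{3} - 20 x^{2} - 41 x - 2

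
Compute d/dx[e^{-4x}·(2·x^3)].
x^{2} \left(6 - 8 x\right) e^{- 4 x}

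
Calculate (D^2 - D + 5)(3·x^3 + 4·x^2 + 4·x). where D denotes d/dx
15 x^{3} + 11 x^{2} + 30 x + 4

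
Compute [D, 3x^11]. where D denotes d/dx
33 x^{10}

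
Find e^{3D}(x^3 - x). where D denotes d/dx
x^{3} + 9 x^{2} + 26 x + 24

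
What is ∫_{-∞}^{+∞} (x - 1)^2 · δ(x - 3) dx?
4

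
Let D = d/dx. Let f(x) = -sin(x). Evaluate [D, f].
- \cos{\left(x \right)}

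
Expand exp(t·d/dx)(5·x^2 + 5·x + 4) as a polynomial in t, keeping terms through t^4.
5 t^{2} + 5 t \left(2 x + 1\right) + 5 x^{2} + 5 x + 4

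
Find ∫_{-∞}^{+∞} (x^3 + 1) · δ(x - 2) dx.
9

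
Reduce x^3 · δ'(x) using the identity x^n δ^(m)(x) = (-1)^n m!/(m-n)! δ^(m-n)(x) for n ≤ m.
0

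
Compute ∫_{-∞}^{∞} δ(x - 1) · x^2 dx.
1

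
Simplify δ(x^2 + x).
\frac{\delta(x + 1) + \delta(x)}{1}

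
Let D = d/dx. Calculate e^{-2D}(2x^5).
2 x^{5} - 20 x^{4} + 80 x^{3} - 160 x^{2} + 160 x - 64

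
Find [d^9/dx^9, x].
9\frac{d^{8}}{dx^{8}}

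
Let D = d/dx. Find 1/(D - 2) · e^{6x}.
\frac{e^{6 x}}{4}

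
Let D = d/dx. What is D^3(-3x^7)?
- 630 x^{4}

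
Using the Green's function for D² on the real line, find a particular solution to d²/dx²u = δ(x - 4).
\frac{|x - 4|}{2}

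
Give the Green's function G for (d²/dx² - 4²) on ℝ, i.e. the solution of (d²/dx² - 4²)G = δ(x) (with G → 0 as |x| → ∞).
-\frac{e^{-4|x|}}{8}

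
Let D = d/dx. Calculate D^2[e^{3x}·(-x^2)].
\left(- 9 x^{2} - 12 x - 2\right) e^{3 x}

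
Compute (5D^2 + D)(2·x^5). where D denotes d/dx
10 x^{3} \left(x + 20\right)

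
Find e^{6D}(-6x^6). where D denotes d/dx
- 6 x^{6} - 216 x^{5} - 3240 x^{4} - 25920 x^{3} - 116640 x^{2} - 279936 x - 279936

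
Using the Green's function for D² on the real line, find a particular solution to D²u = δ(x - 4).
\frac{|x - 4|}{2}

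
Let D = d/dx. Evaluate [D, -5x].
-5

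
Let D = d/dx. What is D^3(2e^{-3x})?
- 54 e^{- 3 x}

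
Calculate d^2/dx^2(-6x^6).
- 180 x^{4}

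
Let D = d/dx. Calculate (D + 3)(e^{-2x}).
e^{- 2 x}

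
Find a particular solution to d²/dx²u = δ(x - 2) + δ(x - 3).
\frac{|x - 2|}{2} + \frac{|x - 3|}{2}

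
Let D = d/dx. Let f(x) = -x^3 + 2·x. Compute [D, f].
2 - 3 x^{2}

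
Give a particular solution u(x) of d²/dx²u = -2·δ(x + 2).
-|x + 2|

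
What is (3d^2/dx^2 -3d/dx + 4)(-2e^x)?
- 8 e^{x}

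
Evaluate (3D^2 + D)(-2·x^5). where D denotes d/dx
10 x^{3} \left(- x - 12\right)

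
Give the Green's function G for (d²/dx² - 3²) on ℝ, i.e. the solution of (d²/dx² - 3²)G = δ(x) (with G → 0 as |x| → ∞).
-\frac{e^{-3|x|}}{6}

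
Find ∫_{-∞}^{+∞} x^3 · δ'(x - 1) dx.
-3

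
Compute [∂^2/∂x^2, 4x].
8\frac{d}{dx}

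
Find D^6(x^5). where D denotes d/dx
0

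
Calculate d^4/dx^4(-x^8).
- 1680 x^{4}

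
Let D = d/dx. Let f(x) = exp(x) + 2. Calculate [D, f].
e^{x}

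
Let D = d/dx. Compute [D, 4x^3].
12 x^{2}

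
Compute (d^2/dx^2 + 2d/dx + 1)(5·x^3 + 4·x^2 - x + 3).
5 x^{3} + 34 x^{2} + 45 x + 9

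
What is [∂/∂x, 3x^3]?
9 x^{2}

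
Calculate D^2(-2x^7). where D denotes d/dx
- 84 x^{5}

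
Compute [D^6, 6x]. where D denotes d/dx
36D^{5}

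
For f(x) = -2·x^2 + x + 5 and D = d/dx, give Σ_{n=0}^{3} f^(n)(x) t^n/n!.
- 2 t^{2} - t \left(4 x - 1\right) - 2 x^{2} + x + 5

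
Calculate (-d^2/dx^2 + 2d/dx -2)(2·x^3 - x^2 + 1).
2 x \left(- 2 x^{2} + 7 x - 8\right)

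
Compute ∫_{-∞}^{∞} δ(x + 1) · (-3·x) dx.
3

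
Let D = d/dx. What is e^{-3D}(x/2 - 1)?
\frac{x}{2} - \frac{5}{2}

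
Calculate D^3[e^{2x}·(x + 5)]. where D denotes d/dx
\left(8 x + 52\right) e^{2 x}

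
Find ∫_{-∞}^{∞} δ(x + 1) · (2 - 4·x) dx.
6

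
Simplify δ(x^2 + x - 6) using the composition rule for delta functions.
\frac{\delta(x - 2) + \delta(x + 3)}{5}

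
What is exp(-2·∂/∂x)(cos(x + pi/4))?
\cos{\left(x - 2 + \frac{\pi}{4} \right)}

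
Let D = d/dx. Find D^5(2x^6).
1440 x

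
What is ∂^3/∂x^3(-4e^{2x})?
- 32 e^{2 x}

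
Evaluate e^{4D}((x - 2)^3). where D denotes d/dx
x^{3} + 6 x^{2} + 12 x + 8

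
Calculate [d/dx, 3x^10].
30 x^{9}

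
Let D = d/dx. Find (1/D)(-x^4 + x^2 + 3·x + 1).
- \frac{x^{5}}{5} + \frac{x^{3}}{3} + \frac{3 x^{2}}{2} + x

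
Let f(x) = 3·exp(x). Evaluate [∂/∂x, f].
3 e^{x}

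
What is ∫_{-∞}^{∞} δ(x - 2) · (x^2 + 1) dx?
5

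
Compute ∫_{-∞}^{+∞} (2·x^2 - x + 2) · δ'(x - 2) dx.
-7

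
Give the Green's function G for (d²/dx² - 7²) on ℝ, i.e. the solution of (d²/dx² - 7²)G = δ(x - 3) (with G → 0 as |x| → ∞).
-\frac{e^{-7|x - 3|}}{14}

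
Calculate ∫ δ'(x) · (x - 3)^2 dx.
6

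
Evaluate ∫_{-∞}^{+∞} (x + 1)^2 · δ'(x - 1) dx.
-4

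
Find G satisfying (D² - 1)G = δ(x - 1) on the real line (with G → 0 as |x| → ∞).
-\frac{e^{-|x - 1|}}{2}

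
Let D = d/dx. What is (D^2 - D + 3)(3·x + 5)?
9 x + 12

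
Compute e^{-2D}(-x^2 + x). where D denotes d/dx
- x^{2} + 5 x - 6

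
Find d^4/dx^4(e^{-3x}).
81 e^{- 3 x}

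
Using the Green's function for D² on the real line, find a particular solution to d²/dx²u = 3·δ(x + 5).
\frac{3|x + 5|}{2}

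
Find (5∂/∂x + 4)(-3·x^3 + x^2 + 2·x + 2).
- 12 x^{3} - 41 x^{2} + 18 x + 18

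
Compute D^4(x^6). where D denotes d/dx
360 x^{2}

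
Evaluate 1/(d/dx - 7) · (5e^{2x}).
- e^{2 x}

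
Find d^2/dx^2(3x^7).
126 x^{5}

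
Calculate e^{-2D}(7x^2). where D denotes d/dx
7 x^{2} - 28 x + 28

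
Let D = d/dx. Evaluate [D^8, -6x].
-48D^{7}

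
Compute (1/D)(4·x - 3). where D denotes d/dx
2 x^{2} - 3 x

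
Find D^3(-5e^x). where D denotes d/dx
- 5 e^{x}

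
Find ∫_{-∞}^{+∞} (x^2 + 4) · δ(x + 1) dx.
5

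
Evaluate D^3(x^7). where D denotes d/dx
210 x^{4}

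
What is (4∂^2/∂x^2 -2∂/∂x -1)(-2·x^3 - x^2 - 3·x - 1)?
2 x^{3} + 13 x^{2} - 41 x - 1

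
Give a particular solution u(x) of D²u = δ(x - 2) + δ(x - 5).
\frac{|x - 2|}{2} + \frac{|x - 5|}{2}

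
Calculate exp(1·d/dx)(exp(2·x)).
e^{2 x + 2}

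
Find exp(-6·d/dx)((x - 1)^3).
x^{3} - 21 x^{2} + 147 x - 343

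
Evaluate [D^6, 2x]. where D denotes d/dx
12D^{5}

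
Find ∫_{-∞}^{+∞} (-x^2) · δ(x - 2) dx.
-4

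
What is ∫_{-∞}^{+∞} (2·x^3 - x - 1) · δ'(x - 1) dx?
-5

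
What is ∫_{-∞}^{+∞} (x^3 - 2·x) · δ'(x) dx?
2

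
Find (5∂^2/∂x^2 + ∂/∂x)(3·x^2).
6 x + 30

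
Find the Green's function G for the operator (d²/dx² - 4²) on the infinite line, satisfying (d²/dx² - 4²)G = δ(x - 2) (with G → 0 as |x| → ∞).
-\frac{e^{-4|x - 2|}}{8}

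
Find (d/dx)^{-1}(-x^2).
- \frac{x^{3}}{3}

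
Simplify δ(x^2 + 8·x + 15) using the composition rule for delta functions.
\frac{\delta(x + 5) + \delta(x + 3)}{2}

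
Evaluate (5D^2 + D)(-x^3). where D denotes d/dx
3 x \left(- x - 10\right)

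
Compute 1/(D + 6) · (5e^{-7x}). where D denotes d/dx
- 5 e^{- 7 x}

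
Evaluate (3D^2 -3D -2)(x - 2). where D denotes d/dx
1 - 2 x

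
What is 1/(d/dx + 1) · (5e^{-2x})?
- 5 e^{- 2 x}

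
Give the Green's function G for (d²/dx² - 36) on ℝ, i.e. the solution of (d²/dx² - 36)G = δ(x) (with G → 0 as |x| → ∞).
-\frac{e^{-6|x|}}{12}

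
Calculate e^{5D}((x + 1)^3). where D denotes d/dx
x^{3} + 18 x^{2} + 108 x + 216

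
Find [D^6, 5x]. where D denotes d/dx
30D^{5}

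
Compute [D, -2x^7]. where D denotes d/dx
- 14 x^{6}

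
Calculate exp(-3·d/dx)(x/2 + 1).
\frac{x}{2} - \frac{1}{2}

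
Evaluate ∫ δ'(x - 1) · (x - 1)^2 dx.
0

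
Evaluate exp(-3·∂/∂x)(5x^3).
5 x^{3} - 45 x^{2} + 135 x - 135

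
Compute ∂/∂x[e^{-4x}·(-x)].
\left(4 x - 1\right) e^{- 4 x}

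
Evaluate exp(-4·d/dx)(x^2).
x^{2} - 8 x + 16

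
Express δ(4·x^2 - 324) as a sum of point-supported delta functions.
\frac{\delta(x - 9) + \delta(x + 9)}{72}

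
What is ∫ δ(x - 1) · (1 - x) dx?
0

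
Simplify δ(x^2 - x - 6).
\frac{\delta(x - 3) + \delta(x + 2)}{5}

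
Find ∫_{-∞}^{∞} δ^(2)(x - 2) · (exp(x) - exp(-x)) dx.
2 \sinh{\left(2 \right)}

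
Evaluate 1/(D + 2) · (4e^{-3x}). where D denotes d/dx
- 4 e^{- 3 x}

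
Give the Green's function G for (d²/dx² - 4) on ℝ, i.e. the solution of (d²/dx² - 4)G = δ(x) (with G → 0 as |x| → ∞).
-\frac{e^{-2|x|}}{4}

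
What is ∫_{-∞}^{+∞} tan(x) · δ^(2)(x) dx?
0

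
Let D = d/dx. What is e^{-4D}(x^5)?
x^{5} - 20 x^{4} + 160 x^{3} - 640 x^{2} + 1280 x - 1024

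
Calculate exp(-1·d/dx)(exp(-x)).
e^{1 - x}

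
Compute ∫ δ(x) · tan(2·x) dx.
0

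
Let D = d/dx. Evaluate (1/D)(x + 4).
\frac{x^{2}}{2} + 4 x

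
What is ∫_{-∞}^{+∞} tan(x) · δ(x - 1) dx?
\tan{\left(1 \right)}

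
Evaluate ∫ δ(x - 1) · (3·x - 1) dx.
2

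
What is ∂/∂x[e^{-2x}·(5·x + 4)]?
\left(- 10 x - 3\right) e^{- 2 x}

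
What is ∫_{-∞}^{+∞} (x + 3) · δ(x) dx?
3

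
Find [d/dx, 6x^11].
66 x^{10}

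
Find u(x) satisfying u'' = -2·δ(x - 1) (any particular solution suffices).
-|x - 1|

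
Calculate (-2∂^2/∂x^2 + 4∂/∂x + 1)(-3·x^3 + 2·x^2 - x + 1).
- 3 x^{3} - 34 x^{2} + 51 x - 11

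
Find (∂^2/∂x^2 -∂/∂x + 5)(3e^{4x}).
51 e^{4 x}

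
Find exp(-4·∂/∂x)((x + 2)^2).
x^{2} - 4 x + 4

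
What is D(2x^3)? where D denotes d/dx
6 x^{2}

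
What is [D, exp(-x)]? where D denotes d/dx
- e^{- x}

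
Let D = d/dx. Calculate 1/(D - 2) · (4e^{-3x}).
- \frac{4 e^{- 3 x}}{5}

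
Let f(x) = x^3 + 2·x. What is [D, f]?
3 x^{2} + 2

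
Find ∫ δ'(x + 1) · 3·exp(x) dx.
- \frac{3}{e}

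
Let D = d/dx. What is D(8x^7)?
56 x^{6}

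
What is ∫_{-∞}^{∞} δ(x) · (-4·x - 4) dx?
-4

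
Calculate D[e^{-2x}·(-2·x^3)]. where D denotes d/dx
x^{2} \left(4 x - 6\right) e^{- 2 x}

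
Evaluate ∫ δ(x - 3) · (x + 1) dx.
4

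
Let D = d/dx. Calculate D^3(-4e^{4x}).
- 256 e^{4 x}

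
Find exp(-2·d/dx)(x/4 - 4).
\frac{x}{4} - \frac{9}{2}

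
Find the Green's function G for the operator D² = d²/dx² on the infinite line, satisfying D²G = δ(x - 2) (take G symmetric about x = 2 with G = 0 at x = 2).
\frac{|x - 2|}{2}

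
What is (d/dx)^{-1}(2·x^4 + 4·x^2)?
\frac{2 x^{5}}{5} + \frac{4 x^{3}}{3}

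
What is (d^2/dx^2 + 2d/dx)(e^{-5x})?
15 e^{- 5 x}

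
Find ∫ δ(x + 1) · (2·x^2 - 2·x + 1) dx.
5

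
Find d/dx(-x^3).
- 3 x^{2}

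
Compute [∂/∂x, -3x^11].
- 33 x^{10}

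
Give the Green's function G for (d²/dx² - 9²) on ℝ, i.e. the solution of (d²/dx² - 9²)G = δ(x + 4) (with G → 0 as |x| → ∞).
-\frac{e^{-9|x + 4|}}{18}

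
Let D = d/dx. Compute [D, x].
1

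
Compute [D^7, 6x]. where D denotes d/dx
42D^{6}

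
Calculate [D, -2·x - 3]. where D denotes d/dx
-2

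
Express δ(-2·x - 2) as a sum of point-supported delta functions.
\frac{\delta(x + 1)}{2}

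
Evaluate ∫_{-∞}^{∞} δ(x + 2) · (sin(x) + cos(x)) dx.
- \sin{\left(2 \right)} + \cos{\left(2 \right)}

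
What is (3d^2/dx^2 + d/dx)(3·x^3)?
9 x \left(x + 6\right)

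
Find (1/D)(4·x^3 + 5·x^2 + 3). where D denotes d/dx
x^{4} + \frac{5 x^{3}}{3} + 3 x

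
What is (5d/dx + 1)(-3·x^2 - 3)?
- 3 x^{2} - 30 x - 3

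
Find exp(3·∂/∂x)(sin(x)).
\sin{\left(x + 3 \right)}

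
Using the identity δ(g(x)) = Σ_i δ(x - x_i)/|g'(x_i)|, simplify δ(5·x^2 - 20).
\frac{\delta(x - 2) + \delta(x + 2)}{20}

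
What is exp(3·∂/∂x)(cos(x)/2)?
\frac{\cos{\left(x + 3 \right)}}{2}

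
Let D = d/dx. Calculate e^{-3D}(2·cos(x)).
2 \cos{\left(x - 3 \right)}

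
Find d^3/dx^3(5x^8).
1680 x^{5}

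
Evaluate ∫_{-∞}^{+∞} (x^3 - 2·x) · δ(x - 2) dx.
4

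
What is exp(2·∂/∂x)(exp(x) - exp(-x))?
2 \sinh{\left(x + 2 \right)}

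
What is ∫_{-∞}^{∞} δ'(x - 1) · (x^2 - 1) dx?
-2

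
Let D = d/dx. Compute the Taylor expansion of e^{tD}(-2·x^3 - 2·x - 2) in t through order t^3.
- 2 t^{3} - 6 t^{2} x - 2 t \left(3 x^{2} + 1\right) - 2 x^{3} - 2 x - 2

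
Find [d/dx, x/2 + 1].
\frac{1}{2}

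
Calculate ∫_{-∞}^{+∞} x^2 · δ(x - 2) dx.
4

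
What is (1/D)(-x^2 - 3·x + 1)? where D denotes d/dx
- \frac{x^{3}}{3} - \frac{3 x^{2}}{2} + x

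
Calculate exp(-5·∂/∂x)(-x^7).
- x^{7} + 35 x^{6} - 525 x^{5} + 4375 x^{4} - 21875 x^{3} + 65625 x^{2} - 109375 x + 78125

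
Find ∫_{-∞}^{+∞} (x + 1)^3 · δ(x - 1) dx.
8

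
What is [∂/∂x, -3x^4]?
- 12 x^{3}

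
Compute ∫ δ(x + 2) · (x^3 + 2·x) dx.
-12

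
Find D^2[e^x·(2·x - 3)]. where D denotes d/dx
\left(2 x + 1\right) e^{x}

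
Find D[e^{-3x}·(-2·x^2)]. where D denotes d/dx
2 x \left(3 x - 2\right) e^{- 3 x}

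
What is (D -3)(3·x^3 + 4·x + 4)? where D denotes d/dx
- 9 x^{3} + 9 x^{2} - 12 x - 8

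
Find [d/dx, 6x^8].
48 x^{7}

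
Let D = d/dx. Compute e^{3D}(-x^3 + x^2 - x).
- x^{3} - 8 x^{2} - 22 x - 21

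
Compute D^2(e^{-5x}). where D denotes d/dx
25 e^{- 5 x}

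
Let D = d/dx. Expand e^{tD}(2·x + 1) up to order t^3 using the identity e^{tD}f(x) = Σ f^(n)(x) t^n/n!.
2 t + 2 x + 1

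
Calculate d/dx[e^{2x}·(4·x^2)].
8 x \left(x + 1\right) e^{2 x}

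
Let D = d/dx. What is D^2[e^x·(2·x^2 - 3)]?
\left(2 x^{2} + 8 x + 1\right) e^{x}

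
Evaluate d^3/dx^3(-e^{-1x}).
e^{- x}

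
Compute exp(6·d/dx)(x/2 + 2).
\frac{x}{2} + 5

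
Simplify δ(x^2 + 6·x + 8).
\frac{\delta(x + 4) + \delta(x + 2)}{2}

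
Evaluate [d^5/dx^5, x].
5\frac{d^{4}}{dx^{4}}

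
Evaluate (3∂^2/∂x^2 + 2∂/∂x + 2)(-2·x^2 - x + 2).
- 4 x^{2} - 10 x - 10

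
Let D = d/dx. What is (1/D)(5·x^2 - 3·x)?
\frac{5 x^{3}}{3} - \frac{3 x^{2}}{2}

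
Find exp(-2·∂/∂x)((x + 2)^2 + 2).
x^{2} + 2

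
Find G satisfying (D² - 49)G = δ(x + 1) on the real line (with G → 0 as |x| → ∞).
-\frac{e^{-7|x + 1|}}{14}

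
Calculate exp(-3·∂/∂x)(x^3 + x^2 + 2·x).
x^{3} - 8 x^{2} + 23 x - 24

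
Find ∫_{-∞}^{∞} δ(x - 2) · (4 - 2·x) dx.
0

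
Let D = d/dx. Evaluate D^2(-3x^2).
-6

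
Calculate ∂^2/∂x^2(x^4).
12 x^{2}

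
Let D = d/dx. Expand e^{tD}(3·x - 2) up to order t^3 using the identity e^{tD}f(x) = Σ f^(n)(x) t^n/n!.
3 t + 3 x - 2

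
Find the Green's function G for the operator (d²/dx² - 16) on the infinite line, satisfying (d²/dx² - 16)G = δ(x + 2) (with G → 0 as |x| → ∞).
-\frac{e^{-4|x + 2|}}{8}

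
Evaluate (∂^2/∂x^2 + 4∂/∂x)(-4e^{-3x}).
12 e^{- 3 x}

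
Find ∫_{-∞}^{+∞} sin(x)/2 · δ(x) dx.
0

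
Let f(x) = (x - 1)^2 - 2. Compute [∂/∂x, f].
2 x - 2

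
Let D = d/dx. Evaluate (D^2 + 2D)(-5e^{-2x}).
0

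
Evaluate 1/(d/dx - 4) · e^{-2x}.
- \frac{e^{- 2 x}}{6}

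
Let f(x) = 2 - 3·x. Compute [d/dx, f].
-3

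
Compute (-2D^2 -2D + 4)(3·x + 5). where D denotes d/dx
12 x + 14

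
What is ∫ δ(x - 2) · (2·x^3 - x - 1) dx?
13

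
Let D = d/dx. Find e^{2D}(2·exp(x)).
2 e^{x + 2}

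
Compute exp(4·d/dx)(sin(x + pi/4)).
\sin{\left(x + \frac{\pi}{4} + 4 \right)}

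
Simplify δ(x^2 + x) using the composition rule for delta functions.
\frac{\delta(x + 1) + \delta(x)}{1}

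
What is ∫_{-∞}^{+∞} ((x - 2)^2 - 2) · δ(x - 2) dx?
-2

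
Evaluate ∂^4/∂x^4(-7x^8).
- 11760 x^{4}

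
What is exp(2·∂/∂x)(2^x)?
2^{x + 2}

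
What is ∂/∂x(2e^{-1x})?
- 2 e^{- x}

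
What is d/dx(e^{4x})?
4 e^{4 x}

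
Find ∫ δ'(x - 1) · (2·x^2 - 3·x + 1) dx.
-1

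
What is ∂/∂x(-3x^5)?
- 15 x^{4}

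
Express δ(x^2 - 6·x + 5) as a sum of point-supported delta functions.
\frac{\delta(x - 5) + \delta(x - 1)}{4}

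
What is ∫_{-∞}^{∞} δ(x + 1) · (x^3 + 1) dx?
0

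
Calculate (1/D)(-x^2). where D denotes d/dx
- \frac{x^{3}}{3}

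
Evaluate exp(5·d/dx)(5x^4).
5 x^{4} + 100 x^{3} + 750 x^{2} + 2500 x + 3125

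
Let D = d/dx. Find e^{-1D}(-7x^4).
- 7 x^{4} + 28 x^{3} - 42 x^{2} + 28 x - 7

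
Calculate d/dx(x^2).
2 x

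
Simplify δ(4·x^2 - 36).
\frac{\delta(x - 3) + \delta(x + 3)}{24}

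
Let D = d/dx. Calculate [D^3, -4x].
-12D^{2}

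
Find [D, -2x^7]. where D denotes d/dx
- 14 x^{6}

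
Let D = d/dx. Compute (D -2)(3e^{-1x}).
- 9 e^{- x}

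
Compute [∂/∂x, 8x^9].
72 x^{8}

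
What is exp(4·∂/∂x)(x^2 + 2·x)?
x^{2} + 10 x + 24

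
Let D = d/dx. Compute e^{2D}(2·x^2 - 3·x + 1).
2 x^{2} + 5 x + 3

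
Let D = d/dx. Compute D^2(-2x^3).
- 12 x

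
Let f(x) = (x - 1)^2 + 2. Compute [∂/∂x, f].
2 x - 2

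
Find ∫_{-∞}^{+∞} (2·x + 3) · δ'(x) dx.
-2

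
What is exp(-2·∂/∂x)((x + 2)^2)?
x^{2}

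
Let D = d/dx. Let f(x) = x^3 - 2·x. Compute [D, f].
3 x^{2} - 2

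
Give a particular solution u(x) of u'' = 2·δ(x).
|x|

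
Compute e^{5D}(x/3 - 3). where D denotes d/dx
\frac{x}{3} - \frac{4}{3}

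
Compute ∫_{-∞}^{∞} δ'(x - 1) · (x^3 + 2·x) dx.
-5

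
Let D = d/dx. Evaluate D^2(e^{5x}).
25 e^{5 x}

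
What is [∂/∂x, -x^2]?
- 2 x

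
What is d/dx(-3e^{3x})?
- 9 e^{3 x}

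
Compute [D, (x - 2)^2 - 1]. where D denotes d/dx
2 x - 4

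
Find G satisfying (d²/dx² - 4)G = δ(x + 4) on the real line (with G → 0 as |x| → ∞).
-\frac{e^{-2|x + 4|}}{4}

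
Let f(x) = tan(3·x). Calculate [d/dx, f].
\frac{3}{\cos^{2}{\left(3 x \right)}}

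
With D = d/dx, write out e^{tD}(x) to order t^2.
t + x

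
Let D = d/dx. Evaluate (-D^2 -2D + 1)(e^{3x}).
- 14 e^{3 x}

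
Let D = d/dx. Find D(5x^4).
20 x^{3}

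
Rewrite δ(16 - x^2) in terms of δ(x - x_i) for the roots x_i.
\frac{\delta(x - 4) + \delta(x + 4)}{8}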